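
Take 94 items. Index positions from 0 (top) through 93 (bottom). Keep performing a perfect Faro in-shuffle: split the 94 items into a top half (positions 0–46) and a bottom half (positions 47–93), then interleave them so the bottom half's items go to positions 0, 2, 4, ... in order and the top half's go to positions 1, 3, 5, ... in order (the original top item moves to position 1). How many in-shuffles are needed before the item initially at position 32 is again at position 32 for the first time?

Follow position 32 under repeated in-shuffles:
32 → 65 → 36 → 73 → 52 → 10 → 21 → 43 → ... → 32 (length 36)
It first returns after 36 in-shuffles.

36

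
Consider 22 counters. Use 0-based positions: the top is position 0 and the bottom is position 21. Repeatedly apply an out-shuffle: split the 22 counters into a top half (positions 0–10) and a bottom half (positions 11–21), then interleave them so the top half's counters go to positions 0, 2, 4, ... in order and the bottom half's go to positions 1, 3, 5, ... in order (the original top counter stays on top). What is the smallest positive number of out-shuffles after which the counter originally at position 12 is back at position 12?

3

Follow position 12 under repeated out-shuffles:
12 → 3 → 6 → 12
It first returns after 3 out-shuffles.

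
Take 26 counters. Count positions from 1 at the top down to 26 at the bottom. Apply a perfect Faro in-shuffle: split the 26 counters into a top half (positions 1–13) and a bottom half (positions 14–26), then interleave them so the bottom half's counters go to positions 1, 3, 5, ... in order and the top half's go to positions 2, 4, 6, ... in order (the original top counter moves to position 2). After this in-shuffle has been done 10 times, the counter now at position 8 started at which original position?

Work backwards from position 8, undoing one in-shuffle at a time:
8 ← 4 ← 2 ← 1 ← 14 ← 7 ← 17 ← 22 ← 11 ← 19 ← 23
So the counter now at position 8 started at position 23.

23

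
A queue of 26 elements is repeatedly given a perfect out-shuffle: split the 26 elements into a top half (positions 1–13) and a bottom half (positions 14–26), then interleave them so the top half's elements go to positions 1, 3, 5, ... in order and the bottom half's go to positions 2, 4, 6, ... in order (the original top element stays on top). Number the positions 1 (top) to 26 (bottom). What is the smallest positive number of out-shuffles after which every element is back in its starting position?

The out-shuffle permutes the 26 positions with cycle lengths [1, 1, 4, 20].
Every element is home exactly when every cycle has completed a whole number of laps, i.e. after lcm(1, 4, 20) = 20 out-shuffles.

20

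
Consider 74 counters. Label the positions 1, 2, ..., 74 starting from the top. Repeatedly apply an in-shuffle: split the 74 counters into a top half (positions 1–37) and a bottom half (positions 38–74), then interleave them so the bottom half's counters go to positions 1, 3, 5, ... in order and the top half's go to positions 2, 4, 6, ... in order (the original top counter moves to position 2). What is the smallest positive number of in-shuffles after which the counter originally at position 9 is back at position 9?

20

Follow position 9 under repeated in-shuffles:
9 → 18 → 36 → 72 → 69 → 63 → 51 → 27 → 54 → 33 → 66 → 57 → 39 → 3 → 6 → 12 → 24 → 48 → 21 → 42 → 9
It first returns after 20 in-shuffles.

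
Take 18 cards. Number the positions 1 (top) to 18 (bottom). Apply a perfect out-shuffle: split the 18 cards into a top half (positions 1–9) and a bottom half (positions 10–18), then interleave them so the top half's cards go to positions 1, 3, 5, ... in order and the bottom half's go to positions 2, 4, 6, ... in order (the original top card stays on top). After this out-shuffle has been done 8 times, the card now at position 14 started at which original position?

14

Work backwards from position 14, undoing one out-shuffle at a time:
14 ← 16 ← 17 ← 9 ← 5 ← 3 ← 2 ← 10 ← 14
So the card now at position 14 started at position 14.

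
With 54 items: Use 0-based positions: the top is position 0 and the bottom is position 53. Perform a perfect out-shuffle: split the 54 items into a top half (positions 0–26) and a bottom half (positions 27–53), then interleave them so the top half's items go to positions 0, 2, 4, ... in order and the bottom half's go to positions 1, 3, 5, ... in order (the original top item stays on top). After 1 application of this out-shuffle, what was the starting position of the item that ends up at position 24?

Work backwards from position 24, undoing one out-shuffle at a time:
24 ← 12
So the item now at position 24 started at position 12.

12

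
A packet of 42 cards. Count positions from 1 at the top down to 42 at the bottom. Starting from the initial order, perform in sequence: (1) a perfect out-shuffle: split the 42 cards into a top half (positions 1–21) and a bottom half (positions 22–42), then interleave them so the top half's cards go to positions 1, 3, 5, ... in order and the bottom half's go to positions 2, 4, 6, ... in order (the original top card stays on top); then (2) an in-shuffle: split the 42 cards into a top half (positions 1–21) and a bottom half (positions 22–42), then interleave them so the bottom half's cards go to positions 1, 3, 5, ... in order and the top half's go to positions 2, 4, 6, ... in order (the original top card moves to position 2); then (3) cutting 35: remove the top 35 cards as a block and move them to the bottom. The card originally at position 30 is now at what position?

1

Track the card from position 30 forward through each operation:
  after op 1 (out-shuffle): 30 → 18
  after op 2 (in-shuffle): 18 → 36
  after op 3 (cut 35): 36 → 1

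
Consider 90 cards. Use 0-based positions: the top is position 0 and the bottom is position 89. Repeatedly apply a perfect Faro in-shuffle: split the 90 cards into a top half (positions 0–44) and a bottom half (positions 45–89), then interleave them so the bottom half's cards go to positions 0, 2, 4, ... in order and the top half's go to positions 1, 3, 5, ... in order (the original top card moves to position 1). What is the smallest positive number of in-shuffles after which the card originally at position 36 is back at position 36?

12

Follow position 36 under repeated in-shuffles:
36 → 73 → 56 → 22 → 45 → 0 → 1 → 3 → 7 → 15 → 31 → 63 → 36
It first returns after 12 in-shuffles.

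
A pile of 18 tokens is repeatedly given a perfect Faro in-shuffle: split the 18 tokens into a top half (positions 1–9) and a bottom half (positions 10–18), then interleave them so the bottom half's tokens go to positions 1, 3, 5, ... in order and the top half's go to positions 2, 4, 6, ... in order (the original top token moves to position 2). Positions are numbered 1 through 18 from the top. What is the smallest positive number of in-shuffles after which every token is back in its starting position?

18

The in-shuffle permutes the 18 positions with cycle lengths [18].
Every token is home exactly when every cycle has completed a whole number of laps, i.e. after lcm(18) = 18 in-shuffles.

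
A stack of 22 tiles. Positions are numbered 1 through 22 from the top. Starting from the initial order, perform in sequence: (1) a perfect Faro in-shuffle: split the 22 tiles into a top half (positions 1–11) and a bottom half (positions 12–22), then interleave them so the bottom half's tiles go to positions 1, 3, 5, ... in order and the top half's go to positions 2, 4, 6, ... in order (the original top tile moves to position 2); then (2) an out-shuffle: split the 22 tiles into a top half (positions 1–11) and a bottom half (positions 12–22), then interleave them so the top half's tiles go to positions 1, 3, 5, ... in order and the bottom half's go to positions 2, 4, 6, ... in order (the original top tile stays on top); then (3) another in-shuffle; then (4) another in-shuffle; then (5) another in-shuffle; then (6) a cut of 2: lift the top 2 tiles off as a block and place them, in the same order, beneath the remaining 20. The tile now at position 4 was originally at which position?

Undo the operations in reverse order, starting from position 4:
  undo op 6 (cut 2): 4 ← 6
  undo op 5 (in-shuffle, from top half): 6 ← 3
  undo op 4 (in-shuffle, from bottom half): 3 ← 13
  undo op 3 (in-shuffle, from bottom half): 13 ← 18
  undo op 2 (out-shuffle, from bottom half): 18 ← 20
  undo op 1 (in-shuffle, from top half): 20 ← 10
So the tile at position 4 came from original position 10.

10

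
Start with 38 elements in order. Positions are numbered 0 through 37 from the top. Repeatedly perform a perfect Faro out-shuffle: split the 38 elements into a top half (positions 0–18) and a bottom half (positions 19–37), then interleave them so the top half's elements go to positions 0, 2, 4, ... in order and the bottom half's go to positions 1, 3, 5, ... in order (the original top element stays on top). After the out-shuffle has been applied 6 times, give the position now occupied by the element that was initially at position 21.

Track the element's position through each out-shuffle:
21 → 5 → 10 → 20 → 3 → 6 → 12

12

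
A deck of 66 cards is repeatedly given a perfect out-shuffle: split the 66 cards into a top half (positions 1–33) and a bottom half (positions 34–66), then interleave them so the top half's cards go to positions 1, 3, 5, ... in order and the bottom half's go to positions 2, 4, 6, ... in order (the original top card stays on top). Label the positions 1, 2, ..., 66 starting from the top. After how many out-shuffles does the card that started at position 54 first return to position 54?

12

Follow position 54 under repeated out-shuffles:
54 → 42 → 18 → 35 → 4 → 7 → 13 → 25 → 49 → 32 → 63 → 60 → 54
It first returns after 12 out-shuffles.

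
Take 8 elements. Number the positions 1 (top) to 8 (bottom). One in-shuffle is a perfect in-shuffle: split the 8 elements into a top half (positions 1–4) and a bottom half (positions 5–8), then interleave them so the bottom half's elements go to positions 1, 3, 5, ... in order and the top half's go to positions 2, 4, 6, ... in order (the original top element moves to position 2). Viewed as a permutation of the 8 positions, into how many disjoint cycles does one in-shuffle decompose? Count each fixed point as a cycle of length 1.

2

Trace each unvisited position around until it returns:
(1 2 4 8 7 5) (3 6)
2 cycles in total.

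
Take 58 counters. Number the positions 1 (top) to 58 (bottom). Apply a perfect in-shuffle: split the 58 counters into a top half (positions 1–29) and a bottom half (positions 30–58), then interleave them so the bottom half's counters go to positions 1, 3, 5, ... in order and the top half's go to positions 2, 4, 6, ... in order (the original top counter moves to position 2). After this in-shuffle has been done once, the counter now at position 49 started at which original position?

54

Work backwards from position 49, undoing one in-shuffle at a time:
49 ← 54
So the counter now at position 49 started at position 54.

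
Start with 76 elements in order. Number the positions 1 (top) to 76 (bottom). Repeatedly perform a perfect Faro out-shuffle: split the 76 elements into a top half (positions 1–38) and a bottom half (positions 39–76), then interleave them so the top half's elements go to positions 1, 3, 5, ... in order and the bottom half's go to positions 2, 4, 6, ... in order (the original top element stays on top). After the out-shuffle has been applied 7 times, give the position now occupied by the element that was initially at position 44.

Track the element's position through each out-shuffle:
44 → 12 → 23 → 45 → 14 → 27 → 53 → 30

30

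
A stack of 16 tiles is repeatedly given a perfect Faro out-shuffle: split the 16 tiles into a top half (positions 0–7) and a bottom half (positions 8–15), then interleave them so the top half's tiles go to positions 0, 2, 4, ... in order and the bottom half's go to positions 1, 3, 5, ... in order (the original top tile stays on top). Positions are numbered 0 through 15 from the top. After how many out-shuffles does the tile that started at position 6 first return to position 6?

4

Follow position 6 under repeated out-shuffles:
6 → 12 → 9 → 3 → 6
It first returns after 4 out-shuffles.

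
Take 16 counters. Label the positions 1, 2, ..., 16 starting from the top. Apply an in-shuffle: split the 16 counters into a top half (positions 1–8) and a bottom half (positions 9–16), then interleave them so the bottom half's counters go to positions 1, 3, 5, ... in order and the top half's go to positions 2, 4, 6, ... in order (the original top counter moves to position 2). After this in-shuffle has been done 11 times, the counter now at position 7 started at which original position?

Work backwards from position 7, undoing one in-shuffle at a time:
7 ← 12 ← 6 ← 3 ← 10 ← 5 ← 11 ← 14 ← 7 ← 12 ← 6 ← 3
So the counter now at position 7 started at position 3.

3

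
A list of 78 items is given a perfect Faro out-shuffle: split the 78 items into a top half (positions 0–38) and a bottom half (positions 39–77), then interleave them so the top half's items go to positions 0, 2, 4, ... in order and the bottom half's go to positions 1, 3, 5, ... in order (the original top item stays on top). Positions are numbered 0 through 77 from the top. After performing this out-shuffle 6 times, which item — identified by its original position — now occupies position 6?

Work backwards from position 6, undoing one out-shuffle at a time:
6 ← 3 ← 40 ← 20 ← 10 ← 5 ← 41
So the item now at position 6 started at position 41.

41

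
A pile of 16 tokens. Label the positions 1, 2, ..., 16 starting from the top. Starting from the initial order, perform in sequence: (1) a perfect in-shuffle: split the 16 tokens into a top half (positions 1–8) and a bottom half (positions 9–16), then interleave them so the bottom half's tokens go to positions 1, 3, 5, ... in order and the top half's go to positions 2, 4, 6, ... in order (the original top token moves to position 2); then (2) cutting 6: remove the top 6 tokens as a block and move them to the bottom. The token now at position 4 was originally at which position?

Undo the operations in reverse order, starting from position 4:
  undo op 2 (cut 6): 4 ← 10
  undo op 1 (in-shuffle, from top half): 10 ← 5
So the token at position 4 came from original position 5.

5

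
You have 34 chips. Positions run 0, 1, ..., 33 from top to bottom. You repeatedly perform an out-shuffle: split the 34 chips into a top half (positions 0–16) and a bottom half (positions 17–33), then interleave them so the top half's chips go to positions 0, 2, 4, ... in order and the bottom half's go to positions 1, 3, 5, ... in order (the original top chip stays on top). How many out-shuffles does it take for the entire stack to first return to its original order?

The out-shuffle permutes the 34 positions with cycle lengths [1, 1, 2, 10, 10, 10].
Every chip is home exactly when every cycle has completed a whole number of laps, i.e. after lcm(1, 2, 10) = 10 out-shuffles.

10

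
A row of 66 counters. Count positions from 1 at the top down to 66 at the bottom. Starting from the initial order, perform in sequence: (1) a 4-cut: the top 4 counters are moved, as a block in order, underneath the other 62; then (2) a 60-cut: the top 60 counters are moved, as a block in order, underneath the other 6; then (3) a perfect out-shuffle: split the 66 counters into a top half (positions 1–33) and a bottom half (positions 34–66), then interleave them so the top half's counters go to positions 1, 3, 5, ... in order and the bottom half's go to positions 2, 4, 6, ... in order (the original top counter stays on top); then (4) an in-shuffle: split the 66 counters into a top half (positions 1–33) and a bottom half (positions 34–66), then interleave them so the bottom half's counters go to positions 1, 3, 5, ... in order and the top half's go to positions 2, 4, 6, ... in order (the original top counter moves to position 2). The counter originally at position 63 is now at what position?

61

Track the counter from position 63 forward through each operation:
  after op 1 (cut 4): 63 → 59
  after op 2 (cut 60): 59 → 65
  after op 3 (out-shuffle): 65 → 64
  after op 4 (in-shuffle): 64 → 61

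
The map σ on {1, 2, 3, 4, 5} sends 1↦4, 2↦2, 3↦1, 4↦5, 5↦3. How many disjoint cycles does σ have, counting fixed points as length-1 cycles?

Cycle decomposition: (1 4 5 3) (2).
2 cycles.

2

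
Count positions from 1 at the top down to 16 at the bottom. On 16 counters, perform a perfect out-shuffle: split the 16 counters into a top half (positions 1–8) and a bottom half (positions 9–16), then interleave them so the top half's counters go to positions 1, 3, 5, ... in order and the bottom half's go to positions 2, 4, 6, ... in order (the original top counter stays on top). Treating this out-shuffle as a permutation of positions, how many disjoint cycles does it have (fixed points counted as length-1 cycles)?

6

Trace each unvisited position around until it returns:
(1) (2 3 5 9) (4 7 13 10) (6 11) (8 15 14 12) (16)
6 cycles in total.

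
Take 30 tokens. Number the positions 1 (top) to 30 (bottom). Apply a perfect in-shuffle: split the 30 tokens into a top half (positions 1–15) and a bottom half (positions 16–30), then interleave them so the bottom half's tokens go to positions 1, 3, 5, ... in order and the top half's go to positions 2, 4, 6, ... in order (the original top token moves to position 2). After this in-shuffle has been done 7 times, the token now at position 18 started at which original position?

20

Work backwards from position 18, undoing one in-shuffle at a time:
18 ← 9 ← 20 ← 10 ← 5 ← 18 ← 9 ← 20
So the token now at position 18 started at position 20.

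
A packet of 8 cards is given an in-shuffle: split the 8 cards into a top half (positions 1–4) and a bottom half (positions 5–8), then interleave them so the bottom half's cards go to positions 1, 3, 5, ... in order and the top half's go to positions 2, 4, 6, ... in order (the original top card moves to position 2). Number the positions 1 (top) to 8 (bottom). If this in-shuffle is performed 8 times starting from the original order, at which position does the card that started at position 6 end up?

6

Track the card's position through each in-shuffle:
6 → 3 → 6 → 3 → 6 → 3 → 6 → 3 → 6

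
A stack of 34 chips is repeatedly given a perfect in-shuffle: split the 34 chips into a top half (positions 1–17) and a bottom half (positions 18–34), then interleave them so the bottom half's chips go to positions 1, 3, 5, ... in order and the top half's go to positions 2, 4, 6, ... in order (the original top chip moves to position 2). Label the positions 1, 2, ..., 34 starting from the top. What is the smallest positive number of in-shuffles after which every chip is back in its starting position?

12

The in-shuffle permutes the 34 positions with cycle lengths [3, 3, 4, 12, 12].
Every chip is home exactly when every cycle has completed a whole number of laps, i.e. after lcm(3, 4, 12) = 12 in-shuffles.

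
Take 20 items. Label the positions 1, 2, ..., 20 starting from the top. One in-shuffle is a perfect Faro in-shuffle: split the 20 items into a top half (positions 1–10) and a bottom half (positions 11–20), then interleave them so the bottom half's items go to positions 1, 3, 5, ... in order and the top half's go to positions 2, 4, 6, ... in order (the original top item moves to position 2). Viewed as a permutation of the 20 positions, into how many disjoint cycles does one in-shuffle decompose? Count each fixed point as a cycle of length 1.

5

Trace each unvisited position around until it returns:
(1 2 4 8 16 11) (3 6 12) (5 10 20 19 17 13) (7 14) (9 18 15)
5 cycles in total.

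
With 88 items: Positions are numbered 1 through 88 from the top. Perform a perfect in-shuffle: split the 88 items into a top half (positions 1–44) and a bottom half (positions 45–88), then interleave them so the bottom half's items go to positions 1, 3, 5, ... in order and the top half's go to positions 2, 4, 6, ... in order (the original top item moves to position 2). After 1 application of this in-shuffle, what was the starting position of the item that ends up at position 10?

Work backwards from position 10, undoing one in-shuffle at a time:
10 ← 5
So the item now at position 10 started at position 5.

5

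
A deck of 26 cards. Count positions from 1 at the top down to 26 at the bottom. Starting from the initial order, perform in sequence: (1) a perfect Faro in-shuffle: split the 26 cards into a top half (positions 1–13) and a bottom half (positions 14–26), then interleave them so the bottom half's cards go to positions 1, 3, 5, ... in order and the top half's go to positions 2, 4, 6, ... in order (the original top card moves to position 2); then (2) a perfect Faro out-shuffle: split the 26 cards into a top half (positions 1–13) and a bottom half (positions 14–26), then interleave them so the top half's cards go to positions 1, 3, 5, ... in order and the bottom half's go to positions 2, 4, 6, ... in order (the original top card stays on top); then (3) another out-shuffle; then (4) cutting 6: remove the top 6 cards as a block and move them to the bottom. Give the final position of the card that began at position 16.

Track the card from position 16 forward through each operation:
  after op 1 (in-shuffle): 16 → 5
  after op 2 (out-shuffle): 5 → 9
  after op 3 (out-shuffle): 9 → 17
  after op 4 (cut 6): 17 → 11

11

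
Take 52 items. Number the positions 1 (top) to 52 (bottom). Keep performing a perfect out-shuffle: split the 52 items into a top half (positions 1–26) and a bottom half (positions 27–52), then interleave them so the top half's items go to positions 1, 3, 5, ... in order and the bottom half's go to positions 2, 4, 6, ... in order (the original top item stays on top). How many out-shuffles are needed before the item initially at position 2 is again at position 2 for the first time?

8

Follow position 2 under repeated out-shuffles:
2 → 3 → 5 → 9 → 17 → 33 → 14 → 27 → 2
It first returns after 8 out-shuffles.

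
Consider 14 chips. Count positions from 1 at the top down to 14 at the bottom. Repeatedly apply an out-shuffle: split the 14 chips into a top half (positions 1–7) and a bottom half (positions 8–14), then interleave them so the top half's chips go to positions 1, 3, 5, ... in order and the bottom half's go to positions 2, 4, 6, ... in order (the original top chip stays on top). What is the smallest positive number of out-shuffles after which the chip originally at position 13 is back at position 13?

Follow position 13 under repeated out-shuffles:
13 → 12 → 10 → 6 → 11 → 8 → 2 → 3 → 5 → 9 → 4 → 7 → 13
It first returns after 12 out-shuffles.

12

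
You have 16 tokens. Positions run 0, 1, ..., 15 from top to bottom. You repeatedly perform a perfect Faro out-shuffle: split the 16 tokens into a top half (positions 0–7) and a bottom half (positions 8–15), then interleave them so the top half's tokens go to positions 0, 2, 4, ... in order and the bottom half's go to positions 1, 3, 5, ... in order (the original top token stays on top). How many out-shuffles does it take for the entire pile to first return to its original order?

The out-shuffle permutes the 16 positions with cycle lengths [1, 1, 2, 4, 4, 4].
Every token is home exactly when every cycle has completed a whole number of laps, i.e. after lcm(1, 2, 4) = 4 out-shuffles.

4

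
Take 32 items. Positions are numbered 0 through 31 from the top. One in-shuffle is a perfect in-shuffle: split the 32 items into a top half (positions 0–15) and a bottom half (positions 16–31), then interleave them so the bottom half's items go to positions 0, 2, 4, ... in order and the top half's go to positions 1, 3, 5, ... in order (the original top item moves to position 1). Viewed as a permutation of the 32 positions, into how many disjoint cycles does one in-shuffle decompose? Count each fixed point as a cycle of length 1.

4

Trace each unvisited position around until it returns:
(0 1 3 7 15 31 30 28 24 16) (2 5 11 23 14 29 26 20 8 17) (4 9 19 6 13 27 22 12 25 18) (10 21)
4 cycles in total.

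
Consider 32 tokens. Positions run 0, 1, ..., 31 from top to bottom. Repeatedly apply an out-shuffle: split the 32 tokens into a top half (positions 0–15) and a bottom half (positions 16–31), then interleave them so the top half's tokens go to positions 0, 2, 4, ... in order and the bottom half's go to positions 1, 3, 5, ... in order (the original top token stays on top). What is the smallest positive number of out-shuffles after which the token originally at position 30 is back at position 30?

5

Follow position 30 under repeated out-shuffles:
30 → 29 → 27 → 23 → 15 → 30
It first returns after 5 out-shuffles.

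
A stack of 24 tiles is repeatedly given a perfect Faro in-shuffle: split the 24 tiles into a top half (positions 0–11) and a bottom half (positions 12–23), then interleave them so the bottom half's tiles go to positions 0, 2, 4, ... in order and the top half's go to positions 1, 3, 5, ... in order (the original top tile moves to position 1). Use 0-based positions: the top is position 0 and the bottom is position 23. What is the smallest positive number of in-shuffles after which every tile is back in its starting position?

20

The in-shuffle permutes the 24 positions with cycle lengths [4, 20].
Every tile is home exactly when every cycle has completed a whole number of laps, i.e. after lcm(4, 20) = 20 in-shuffles.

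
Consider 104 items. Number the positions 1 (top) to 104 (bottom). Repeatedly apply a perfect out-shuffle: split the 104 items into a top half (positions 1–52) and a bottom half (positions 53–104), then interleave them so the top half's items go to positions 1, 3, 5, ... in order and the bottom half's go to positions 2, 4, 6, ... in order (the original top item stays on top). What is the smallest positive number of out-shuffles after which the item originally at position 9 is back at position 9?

51

Follow position 9 under repeated out-shuffles:
9 → 17 → 33 → 65 → 26 → 51 → 101 → 98 → ... → 9 (length 51)
It first returns after 51 out-shuffles.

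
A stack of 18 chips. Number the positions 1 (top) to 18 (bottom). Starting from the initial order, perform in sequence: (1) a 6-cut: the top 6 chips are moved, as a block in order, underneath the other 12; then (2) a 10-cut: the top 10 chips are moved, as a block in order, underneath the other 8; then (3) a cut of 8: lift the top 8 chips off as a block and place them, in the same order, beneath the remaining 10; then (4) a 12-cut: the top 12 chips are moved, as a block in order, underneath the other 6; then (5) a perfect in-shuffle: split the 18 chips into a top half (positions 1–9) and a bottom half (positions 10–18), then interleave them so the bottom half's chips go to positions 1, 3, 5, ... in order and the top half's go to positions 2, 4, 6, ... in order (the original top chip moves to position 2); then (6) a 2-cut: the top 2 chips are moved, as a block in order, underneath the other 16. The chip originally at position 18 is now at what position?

15

Track the chip from position 18 forward through each operation:
  after op 1 (cut 6): 18 → 12
  after op 2 (cut 10): 12 → 2
  after op 3 (cut 8): 2 → 12
  after op 4 (cut 12): 12 → 18
  after op 5 (in-shuffle): 18 → 17
  after op 6 (cut 2): 17 → 15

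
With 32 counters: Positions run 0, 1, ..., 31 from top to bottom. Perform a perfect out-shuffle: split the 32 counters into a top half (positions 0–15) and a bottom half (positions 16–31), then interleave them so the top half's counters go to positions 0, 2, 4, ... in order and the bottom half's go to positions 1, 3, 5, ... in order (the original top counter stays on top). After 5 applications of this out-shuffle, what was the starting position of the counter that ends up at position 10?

Work backwards from position 10, undoing one out-shuffle at a time:
10 ← 5 ← 18 ← 9 ← 20 ← 10
So the counter now at position 10 started at position 10.

10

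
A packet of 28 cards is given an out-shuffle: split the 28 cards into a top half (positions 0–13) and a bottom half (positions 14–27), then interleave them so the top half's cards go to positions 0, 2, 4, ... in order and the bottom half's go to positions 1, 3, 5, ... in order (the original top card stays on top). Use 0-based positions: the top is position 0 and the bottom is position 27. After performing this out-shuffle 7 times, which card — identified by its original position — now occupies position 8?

22

Work backwards from position 8, undoing one out-shuffle at a time:
8 ← 4 ← 2 ← 1 ← 14 ← 7 ← 17 ← 22
So the card now at position 8 started at position 22.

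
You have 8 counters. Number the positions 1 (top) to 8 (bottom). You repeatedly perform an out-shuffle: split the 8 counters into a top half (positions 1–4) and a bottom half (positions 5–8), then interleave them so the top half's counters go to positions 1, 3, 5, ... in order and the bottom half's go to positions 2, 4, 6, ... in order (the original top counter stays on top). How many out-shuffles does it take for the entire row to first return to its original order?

The out-shuffle permutes the 8 positions with cycle lengths [1, 1, 3, 3].
Every counter is home exactly when every cycle has completed a whole number of laps, i.e. after lcm(1, 3) = 3 out-shuffles.

3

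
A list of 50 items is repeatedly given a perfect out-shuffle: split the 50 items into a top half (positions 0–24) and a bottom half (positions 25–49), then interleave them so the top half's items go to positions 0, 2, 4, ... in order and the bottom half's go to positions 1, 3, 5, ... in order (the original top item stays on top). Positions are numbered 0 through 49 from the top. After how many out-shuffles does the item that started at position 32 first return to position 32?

21

Follow position 32 under repeated out-shuffles:
32 → 15 → 30 → 11 → 22 → 44 → 39 → 29 → ... → 32 (length 21)
It first returns after 21 out-shuffles.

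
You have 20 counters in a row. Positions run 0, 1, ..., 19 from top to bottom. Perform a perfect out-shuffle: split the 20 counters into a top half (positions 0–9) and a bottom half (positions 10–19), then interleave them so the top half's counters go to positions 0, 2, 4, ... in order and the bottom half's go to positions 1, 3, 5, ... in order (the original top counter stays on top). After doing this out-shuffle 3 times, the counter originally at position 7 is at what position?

18

Track the counter's position through each out-shuffle:
7 → 14 → 9 → 18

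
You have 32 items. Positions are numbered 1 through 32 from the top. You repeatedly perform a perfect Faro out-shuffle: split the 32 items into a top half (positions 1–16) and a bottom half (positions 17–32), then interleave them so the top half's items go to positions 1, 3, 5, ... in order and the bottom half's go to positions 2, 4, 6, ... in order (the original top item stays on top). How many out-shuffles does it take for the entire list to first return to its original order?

The out-shuffle permutes the 32 positions with cycle lengths [1, 1, 5, 5, 5, 5, 5, 5].
Every item is home exactly when every cycle has completed a whole number of laps, i.e. after lcm(1, 5) = 5 out-shuffles.

5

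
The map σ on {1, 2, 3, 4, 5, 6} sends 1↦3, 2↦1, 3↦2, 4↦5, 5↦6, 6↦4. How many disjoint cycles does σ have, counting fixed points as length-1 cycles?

2

Cycle decomposition: (1 3 2) (4 5 6).
2 cycles.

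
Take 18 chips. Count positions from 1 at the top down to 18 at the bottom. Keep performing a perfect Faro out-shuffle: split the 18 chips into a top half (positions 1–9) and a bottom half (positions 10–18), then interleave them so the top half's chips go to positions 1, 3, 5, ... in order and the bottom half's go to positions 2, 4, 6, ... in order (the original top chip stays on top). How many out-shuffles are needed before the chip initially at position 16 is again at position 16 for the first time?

8

Follow position 16 under repeated out-shuffles:
16 → 14 → 10 → 2 → 3 → 5 → 9 → 17 → 16
It first returns after 8 out-shuffles.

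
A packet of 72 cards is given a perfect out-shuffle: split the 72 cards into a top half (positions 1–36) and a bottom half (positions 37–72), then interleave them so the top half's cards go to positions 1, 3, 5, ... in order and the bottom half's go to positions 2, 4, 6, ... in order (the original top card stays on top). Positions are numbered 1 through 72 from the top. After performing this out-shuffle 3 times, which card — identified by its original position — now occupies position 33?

Work backwards from position 33, undoing one out-shuffle at a time:
33 ← 17 ← 9 ← 5
So the card now at position 33 started at position 5.

5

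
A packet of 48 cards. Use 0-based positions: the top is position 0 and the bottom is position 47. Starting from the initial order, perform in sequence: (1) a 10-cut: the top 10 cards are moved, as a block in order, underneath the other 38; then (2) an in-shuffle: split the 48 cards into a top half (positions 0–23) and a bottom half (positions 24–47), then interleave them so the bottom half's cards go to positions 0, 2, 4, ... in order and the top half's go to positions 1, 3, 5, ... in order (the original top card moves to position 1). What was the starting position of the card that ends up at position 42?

Undo the operations in reverse order, starting from position 42:
  undo op 2 (in-shuffle, from bottom half): 42 ← 45
  undo op 1 (cut 10): 45 ← 7
So the card at position 42 came from original position 7.

7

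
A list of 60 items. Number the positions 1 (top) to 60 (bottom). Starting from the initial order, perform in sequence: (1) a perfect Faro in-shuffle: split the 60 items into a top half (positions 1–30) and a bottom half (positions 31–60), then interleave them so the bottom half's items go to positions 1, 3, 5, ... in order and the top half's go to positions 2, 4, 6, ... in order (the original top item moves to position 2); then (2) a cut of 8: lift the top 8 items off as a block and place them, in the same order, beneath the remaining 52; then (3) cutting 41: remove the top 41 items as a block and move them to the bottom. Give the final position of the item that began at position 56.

Track the item from position 56 forward through each operation:
  after op 1 (in-shuffle): 56 → 51
  after op 2 (cut 8): 51 → 43
  after op 3 (cut 41): 43 → 2

2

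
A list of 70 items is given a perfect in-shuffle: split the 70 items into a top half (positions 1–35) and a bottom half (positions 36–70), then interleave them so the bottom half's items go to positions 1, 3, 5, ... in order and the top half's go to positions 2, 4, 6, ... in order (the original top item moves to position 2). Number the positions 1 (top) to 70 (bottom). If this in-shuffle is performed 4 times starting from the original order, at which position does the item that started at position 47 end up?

42

Track the item's position through each in-shuffle:
47 → 23 → 46 → 21 → 42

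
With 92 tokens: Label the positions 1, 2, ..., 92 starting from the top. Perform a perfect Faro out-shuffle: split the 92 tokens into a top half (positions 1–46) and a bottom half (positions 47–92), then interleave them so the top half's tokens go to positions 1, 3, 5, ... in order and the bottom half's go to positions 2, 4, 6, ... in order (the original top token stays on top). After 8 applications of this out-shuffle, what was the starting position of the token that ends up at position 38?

Work backwards from position 38, undoing one out-shuffle at a time:
38 ← 65 ← 33 ← 17 ← 9 ← 5 ← 3 ← 2 ← 47
So the token now at position 38 started at position 47.

47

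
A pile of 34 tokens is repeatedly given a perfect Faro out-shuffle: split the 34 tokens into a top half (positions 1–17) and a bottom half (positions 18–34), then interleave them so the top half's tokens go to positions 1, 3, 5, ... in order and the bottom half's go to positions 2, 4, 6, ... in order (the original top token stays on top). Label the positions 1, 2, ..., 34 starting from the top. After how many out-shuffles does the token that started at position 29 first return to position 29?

10

Follow position 29 under repeated out-shuffles:
29 → 24 → 14 → 27 → 20 → 6 → 11 → 21 → 8 → 15 → 29
It first returns after 10 out-shuffles.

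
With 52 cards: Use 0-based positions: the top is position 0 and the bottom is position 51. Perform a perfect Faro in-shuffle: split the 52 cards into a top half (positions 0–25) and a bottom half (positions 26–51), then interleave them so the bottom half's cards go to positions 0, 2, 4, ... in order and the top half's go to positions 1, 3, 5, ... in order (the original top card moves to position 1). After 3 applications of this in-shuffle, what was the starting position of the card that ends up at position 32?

23

Work backwards from position 32, undoing one in-shuffle at a time:
32 ← 42 ← 47 ← 23
So the card now at position 32 started at position 23.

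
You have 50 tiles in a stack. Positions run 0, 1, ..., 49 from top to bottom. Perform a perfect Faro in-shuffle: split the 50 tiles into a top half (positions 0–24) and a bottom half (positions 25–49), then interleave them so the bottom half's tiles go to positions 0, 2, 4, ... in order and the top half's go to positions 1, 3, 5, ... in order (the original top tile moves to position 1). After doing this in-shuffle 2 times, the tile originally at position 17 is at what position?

20

Track the tile's position through each in-shuffle:
17 → 35 → 20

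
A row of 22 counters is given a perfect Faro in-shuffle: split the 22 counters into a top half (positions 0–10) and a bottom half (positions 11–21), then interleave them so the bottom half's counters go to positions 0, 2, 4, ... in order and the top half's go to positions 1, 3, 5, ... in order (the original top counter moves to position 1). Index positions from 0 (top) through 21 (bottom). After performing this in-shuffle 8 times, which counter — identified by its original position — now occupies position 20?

Work backwards from position 20, undoing one in-shuffle at a time:
20 ← 21 ← 10 ← 16 ← 19 ← 9 ← 4 ← 13 ← 6
So the counter now at position 20 started at position 6.

6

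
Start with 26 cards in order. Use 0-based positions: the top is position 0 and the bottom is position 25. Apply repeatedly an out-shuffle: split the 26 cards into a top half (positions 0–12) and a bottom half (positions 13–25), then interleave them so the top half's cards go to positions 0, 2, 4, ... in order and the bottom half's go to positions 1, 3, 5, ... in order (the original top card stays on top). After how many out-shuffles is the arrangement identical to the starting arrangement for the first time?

20

The out-shuffle permutes the 26 positions with cycle lengths [1, 1, 4, 20].
Every card is home exactly when every cycle has completed a whole number of laps, i.e. after lcm(1, 4, 20) = 20 out-shuffles.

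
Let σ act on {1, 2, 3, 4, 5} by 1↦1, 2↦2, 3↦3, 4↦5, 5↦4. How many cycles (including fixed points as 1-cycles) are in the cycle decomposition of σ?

4

Cycle decomposition: (1) (2) (3) (4 5).
4 cycles.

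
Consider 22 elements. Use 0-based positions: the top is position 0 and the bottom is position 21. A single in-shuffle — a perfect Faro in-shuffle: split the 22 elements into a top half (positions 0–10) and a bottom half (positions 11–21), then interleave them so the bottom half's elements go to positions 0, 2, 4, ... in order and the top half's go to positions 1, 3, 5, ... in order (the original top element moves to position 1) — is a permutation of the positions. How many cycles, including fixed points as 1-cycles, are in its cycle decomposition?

Trace each unvisited position around until it returns:
(0 1 3 7 15 8 ... len 11) (4 9 19 16 10 21 ... len 11)
2 cycles in total.

2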